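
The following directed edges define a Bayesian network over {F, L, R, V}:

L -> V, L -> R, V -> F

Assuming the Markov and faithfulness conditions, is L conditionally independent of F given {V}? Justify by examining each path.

The only undirected path from L to F is:
  1. L → V → F — V:chain[blocks] ⇒ blocked
Since every path is blocked, d-separation holds.

Yes — L and F are d-separated given {V}.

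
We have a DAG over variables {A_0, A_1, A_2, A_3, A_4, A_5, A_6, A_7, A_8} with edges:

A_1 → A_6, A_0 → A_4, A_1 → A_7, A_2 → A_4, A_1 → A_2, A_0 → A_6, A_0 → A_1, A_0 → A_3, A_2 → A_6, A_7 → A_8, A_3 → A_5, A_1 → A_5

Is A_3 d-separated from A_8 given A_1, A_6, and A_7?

Yes — A_3 and A_8 are d-separated given {A_1, A_6, A_7}.

There are 6 undirected paths between A_3 and A_8; checking each against the conditioning set {A_1, A_6, A_7}:
Path 1: A_3 ← A_0 → A_1 → A_7 → A_8
  A_1 is a chain here and A_1 is conditioned on, so the path is blocked at A_1.
Path 2: A_3 ← A_0 → A_4 ← A_2 ← A_1 → A_7 → A_8
  A_4 is a collider here and neither A_4 nor any of its descendants is conditioned on, so the collider stays closed — the path is blocked at A_4.
Path 3: A_3 ← A_0 → A_4 ← A_2 → A_6 ← A_1 → A_7 → A_8
  A_4 is a collider here and neither A_4 nor any of its descendants is conditioned on, so the collider stays closed — the path is blocked at A_4.
Path 4: A_3 ← A_0 → A_6 ← A_1 → A_7 → A_8
  A_1 is a fork here and A_1 is conditioned on, so the path is blocked at A_1.
Path 5: A_3 ← A_0 → A_6 ← A_2 ← A_1 → A_7 → A_8
  A_1 is a fork here and A_1 is conditioned on, so the path is blocked at A_1.
Path 6: A_3 → A_5 ← A_1 → A_7 → A_8
  A_5 is a collider here and neither A_5 nor any of its descendants is conditioned on, so the collider stays closed — the path is blocked at A_5.
All paths are blocked; A_3 ⊥ A_8 | {A_1, A_6, A_7} holds.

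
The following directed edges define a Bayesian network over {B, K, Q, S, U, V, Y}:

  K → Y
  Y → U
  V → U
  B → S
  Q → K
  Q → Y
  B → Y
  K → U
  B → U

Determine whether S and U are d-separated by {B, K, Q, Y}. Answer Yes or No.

Yes

We examine all 4 paths between S and U:
  1. S ← B → Y → U — B:fork[blocks]; Y:chain[blocks] ⇒ blocked
  2. S ← B → Y ← Q → K → U — B:fork[blocks]; Y:collider[open]; Q:fork[blocks]; K:chain[blocks] ⇒ blocked
  3. S ← B → Y ← K → U — B:fork[blocks]; Y:collider[open]; K:fork[blocks] ⇒ blocked
  4. S ← B → U — B:fork[blocks] ⇒ blocked
Since every path is blocked, d-separation holds.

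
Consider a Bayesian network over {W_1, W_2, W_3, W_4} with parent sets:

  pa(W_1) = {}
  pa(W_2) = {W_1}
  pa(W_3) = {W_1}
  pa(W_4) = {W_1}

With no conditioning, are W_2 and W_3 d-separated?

No

The only undirected path from W_2 to W_3 is:
Path 1: W_2 ← W_1 → W_3
  W_1 is a fork and W_1 is not conditioned on — no node blocks this path, so it is active.
Because an active path exists, W_2 and W_3 are not d-separated.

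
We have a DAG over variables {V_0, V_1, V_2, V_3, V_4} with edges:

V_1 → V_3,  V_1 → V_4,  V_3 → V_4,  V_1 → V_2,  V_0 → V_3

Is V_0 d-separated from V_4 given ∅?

There are 2 undirected paths between V_0 and V_4; checking each against the conditioning set ∅:
  1. V_0 → V_3 → V_4 — V_3:chain[open] ⇒ active
  2. V_0 → V_3 ← V_1 → V_4 — V_3:collider[blocks]; V_1:fork[open] ⇒ blocked
Because an active path exists, V_0 and V_4 are not d-separated.

No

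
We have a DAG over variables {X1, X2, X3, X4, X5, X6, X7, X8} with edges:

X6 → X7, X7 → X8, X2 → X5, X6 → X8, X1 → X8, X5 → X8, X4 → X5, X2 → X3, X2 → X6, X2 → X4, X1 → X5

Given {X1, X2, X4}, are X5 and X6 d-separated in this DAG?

Yes

There are 6 undirected paths between X5 and X6; checking each against the conditioning set {X1, X2, X4}:
Path 1: X5 ← X1 → X8 ← X6
  X1 is a fork here and X1 is conditioned on, so the path is blocked at X1.
Path 2: X5 ← X1 → X8 ← X7 ← X6
  X1 is a fork here and X1 is conditioned on, so the path is blocked at X1.
Path 3: X5 → X8 ← X6
  X8 is a collider here and neither X8 nor any of its descendants is conditioned on, so the collider stays closed — the path is blocked at X8.
Path 4: X5 → X8 ← X7 ← X6
  X8 is a collider here and neither X8 nor any of its descendants is conditioned on, so the collider stays closed — the path is blocked at X8.
Path 5: X5 ← X4 ← X2 → X6
  X4 is a chain here and X4 is conditioned on, so the path is blocked at X4.
Path 6: X5 ← X2 → X6
  X2 is a fork here and X2 is conditioned on, so the path is blocked at X2.
Every path is blocked, so X5 and X6 are d-separated given {X1, X2, X4}.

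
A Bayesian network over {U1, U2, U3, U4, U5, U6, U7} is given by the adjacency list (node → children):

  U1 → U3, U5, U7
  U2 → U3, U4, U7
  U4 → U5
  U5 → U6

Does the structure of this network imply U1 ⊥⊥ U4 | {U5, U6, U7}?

No

There are 3 undirected paths between U1 and U4; checking each against the conditioning set {U5, U6, U7}:
Path 1: U1 → U5 ← U4
  U5 is a collider and U5 is conditioned on, which opens it — no node blocks this path, so it is active.
Path 2: U1 → U7 ← U2 → U4
  U7 is a collider and U7 is conditioned on, which opens it; U2 is a fork and U2 is not conditioned on — no node blocks this path, so it is active.
Path 3: U1 → U3 ← U2 → U4
  U3 is a collider here and neither U3 nor any of its descendants is conditioned on, so the collider stays closed — the path is blocked at U3.
Since the path U1 → U5 ← U4 is active, U1 and U4 are not d-separated given {U5, U6, U7}.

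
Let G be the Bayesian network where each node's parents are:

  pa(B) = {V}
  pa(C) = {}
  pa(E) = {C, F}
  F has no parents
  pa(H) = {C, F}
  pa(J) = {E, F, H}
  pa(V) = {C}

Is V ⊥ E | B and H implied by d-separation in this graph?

There are 5 undirected paths between V and E; checking each against the conditioning set {B, H}:
Path 1: V ← C → E
  C is a fork and C is not conditioned on — no node blocks this path, so it is active.
Path 2: V ← C → H → J ← E
  H is a chain here and H is conditioned on, so the path is blocked at H.
Path 3: V ← C → H → J ← F → E
  H is a chain here and H is conditioned on, so the path is blocked at H.
Path 4: V ← C → H ← F → J ← E
  J is a collider here and neither J nor any of its descendants is conditioned on, so the collider stays closed — the path is blocked at J.
Path 5: V ← C → H ← F → E
  C is a fork and C is not conditioned on; H is a collider and H is conditioned on, which opens it; F is a fork and F is not conditioned on — no node blocks this path, so it is active.
Because an active path exists, V and E are not d-separated.

No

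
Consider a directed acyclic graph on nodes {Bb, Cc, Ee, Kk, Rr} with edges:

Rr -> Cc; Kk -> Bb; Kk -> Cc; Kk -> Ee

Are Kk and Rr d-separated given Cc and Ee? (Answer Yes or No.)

No — Kk and Rr are not d-separated given {Cc, Ee}.

The only undirected path from Kk to Rr is:
Path 1: Kk → Cc ← Rr
  Cc is a collider and Cc is conditioned on, which opens it — no node blocks this path, so it is active.
Because an active path exists, Kk and Rr are not d-separated.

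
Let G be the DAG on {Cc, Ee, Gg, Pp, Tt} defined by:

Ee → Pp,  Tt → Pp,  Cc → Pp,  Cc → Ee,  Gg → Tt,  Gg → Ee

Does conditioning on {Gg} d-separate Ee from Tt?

3 paths connect Ee and Tt; each must be blocked for d-separation to hold:
Path 1: Ee → Pp ← Tt
  Pp is a collider here and neither Pp nor any of its descendants is conditioned on, so the collider stays closed — the path is blocked at Pp.
Path 2: Ee ← Gg → Tt
  Gg is a fork here and Gg is conditioned on, so the path is blocked at Gg.
Path 3: Ee ← Cc → Pp ← Tt
  Pp is a collider here and neither Pp nor any of its descendants is conditioned on, so the collider stays closed — the path is blocked at Pp.
Since every path is blocked, d-separation holds.

Yes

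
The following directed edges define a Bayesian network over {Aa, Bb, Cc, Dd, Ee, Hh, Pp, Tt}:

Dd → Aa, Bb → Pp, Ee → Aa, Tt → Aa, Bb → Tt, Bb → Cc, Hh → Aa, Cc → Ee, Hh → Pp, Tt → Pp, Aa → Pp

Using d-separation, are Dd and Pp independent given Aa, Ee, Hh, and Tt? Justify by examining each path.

Enumerating the 6 paths from Dd to Pp and testing each for blocking by {Aa, Ee, Hh, Tt}:
Path 1: Dd → Aa ← Tt → Pp
  Tt is a fork here and Tt is conditioned on, so the path is blocked at Tt.
Path 2: Dd → Aa ← Tt ← Bb → Pp
  Tt is a chain here and Tt is conditioned on, so the path is blocked at Tt.
Path 3: Dd → Aa → Pp
  Aa is a chain here and Aa is conditioned on, so the path is blocked at Aa.
Path 4: Dd → Aa ← Ee ← Cc ← Bb → Tt → Pp
  Ee is a chain here and Ee is conditioned on, so the path is blocked at Ee.
Path 5: Dd → Aa ← Ee ← Cc ← Bb → Pp
  Ee is a chain here and Ee is conditioned on, so the path is blocked at Ee.
Path 6: Dd → Aa ← Hh → Pp
  Hh is a fork here and Hh is conditioned on, so the path is blocked at Hh.
All paths are blocked; Dd ⊥ Pp | {Aa, Ee, Hh, Tt} holds.

Yes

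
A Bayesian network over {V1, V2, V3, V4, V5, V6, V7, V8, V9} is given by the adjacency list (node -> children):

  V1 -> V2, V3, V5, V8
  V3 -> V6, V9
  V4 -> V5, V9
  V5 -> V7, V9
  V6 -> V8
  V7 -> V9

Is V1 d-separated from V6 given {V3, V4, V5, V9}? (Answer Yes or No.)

There are 5 undirected paths between V1 and V6; checking each against the conditioning set {V3, V4, V5, V9}:
Path 1: V1 → V8 ← V6
  V8 is a collider here and neither V8 nor any of its descendants is conditioned on, so the collider stays closed — the path is blocked at V8.
Path 2: V1 → V5 → V9 ← V3 → V6
  V5 is a chain here and V5 is conditioned on, so the path is blocked at V5.
Path 3: V1 → V5 → V7 → V9 ← V3 → V6
  V5 is a chain here and V5 is conditioned on, so the path is blocked at V5.
Path 4: V1 → V5 ← V4 → V9 ← V3 → V6
  V4 is a fork here and V4 is conditioned on, so the path is blocked at V4.
Path 5: V1 → V3 → V6
  V3 is a chain here and V3 is conditioned on, so the path is blocked at V3.
Every path is blocked, so V1 and V6 are d-separated given {V3, V4, V5, V9}.

Yes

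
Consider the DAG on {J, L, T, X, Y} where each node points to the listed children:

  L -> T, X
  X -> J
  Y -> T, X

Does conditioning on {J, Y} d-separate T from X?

No — T and X are not d-separated given {J, Y}.

There are 2 undirected paths between T and X; checking each against the conditioning set {J, Y}:
Path 1: T ← Y → X
  Y is a fork here and Y is conditioned on, so the path is blocked at Y.
Path 2: T ← L → X
  L is a fork and L is not conditioned on — no node blocks this path, so it is active.
At least one path is unblocked, so d-separation fails.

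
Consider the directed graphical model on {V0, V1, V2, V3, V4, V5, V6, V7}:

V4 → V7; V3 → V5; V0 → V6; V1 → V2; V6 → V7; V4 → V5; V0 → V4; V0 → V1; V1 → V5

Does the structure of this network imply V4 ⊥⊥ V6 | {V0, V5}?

Yes — V4 and V6 are d-separated given {V0, V5}.

We examine all 3 paths between V4 and V6:
  1. V4 → V5 ← V1 ← V0 → V6 — V5:collider[open]; V1:chain[open]; V0:fork[blocks] ⇒ blocked
  2. V4 → V7 ← V6 — V7:collider[blocks] ⇒ blocked
  3. V4 ← V0 → V6 — V0:fork[blocks] ⇒ blocked
Every path is blocked, so V4 and V6 are d-separated given {V0, V5}.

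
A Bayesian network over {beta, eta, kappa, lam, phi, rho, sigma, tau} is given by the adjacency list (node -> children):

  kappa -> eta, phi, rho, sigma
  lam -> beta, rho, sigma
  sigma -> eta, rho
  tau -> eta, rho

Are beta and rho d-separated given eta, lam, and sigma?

There are 6 undirected paths between beta and rho; checking each against the conditioning set {eta, lam, sigma}:
Path 1: beta ← lam → rho
  lam is a fork here and lam is conditioned on, so the path is blocked at lam.
Path 2: beta ← lam → sigma → eta ← kappa → rho
  lam is a fork here and lam is conditioned on, so the path is blocked at lam.
Path 3: beta ← lam → sigma → eta ← tau → rho
  lam is a fork here and lam is conditioned on, so the path is blocked at lam.
Path 4: beta ← lam → sigma → rho
  lam is a fork here and lam is conditioned on, so the path is blocked at lam.
Path 5: beta ← lam → sigma ← kappa → eta ← tau → rho
  lam is a fork here and lam is conditioned on, so the path is blocked at lam.
Path 6: beta ← lam → sigma ← kappa → rho
  lam is a fork here and lam is conditioned on, so the path is blocked at lam.
Every path is blocked, so beta and rho are d-separated given {eta, lam, sigma}.

Yes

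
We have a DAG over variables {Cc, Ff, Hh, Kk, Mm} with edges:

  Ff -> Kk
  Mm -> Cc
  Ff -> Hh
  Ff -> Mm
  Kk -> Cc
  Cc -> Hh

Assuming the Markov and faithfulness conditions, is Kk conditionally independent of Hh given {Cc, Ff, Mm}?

Yes

Enumerating the 4 paths from Kk to Hh and testing each for blocking by {Cc, Ff, Mm}:
  1. Kk → Cc ← Mm ← Ff → Hh — Cc:collider[open]; Mm:chain[blocks]; Ff:fork[blocks] ⇒ blocked
  2. Kk → Cc → Hh — Cc:chain[blocks] ⇒ blocked
  3. Kk ← Ff → Mm → Cc → Hh — Ff:fork[blocks]; Mm:chain[blocks]; Cc:chain[blocks] ⇒ blocked
  4. Kk ← Ff → Hh — Ff:fork[blocks] ⇒ blocked
All paths are blocked; Kk ⊥ Hh | {Cc, Ff, Mm} holds.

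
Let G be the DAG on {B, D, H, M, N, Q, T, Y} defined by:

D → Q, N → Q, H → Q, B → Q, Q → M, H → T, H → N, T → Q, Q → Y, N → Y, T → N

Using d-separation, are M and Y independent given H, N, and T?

No

Enumerating the 6 paths from M to Y and testing each for blocking by {H, N, T}:
Path 1: M ← Q ← T ← H → N → Y
  T is a chain here and T is conditioned on, so the path is blocked at T.
Path 2: M ← Q ← T → N → Y
  T is a fork here and T is conditioned on, so the path is blocked at T.
Path 3: M ← Q ← H → T → N → Y
  H is a fork here and H is conditioned on, so the path is blocked at H.
Path 4: M ← Q ← H → N → Y
  H is a fork here and H is conditioned on, so the path is blocked at H.
Path 5: M ← Q → Y
  Q is a fork and Q is not conditioned on — no node blocks this path, so it is active.
Path 6: M ← Q ← N → Y
  N is a fork here and N is conditioned on, so the path is blocked at N.
At least one path is unblocked, so d-separation fails.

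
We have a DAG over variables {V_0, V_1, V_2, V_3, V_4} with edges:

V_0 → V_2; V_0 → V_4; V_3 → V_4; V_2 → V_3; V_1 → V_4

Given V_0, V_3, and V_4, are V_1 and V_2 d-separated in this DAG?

There are 2 undirected paths between V_1 and V_2; checking each against the conditioning set {V_0, V_3, V_4}:
Path 1: V_1 → V_4 ← V_0 → V_2
  V_0 is a fork here and V_0 is conditioned on, so the path is blocked at V_0.
Path 2: V_1 → V_4 ← V_3 ← V_2
  V_3 is a chain here and V_3 is conditioned on, so the path is blocked at V_3.
Since every path is blocked, d-separation holds.

Yes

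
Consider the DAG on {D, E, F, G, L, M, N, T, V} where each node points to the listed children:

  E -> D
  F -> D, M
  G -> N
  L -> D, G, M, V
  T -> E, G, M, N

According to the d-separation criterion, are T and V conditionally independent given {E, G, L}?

Yes

There are 6 undirected paths between T and V; checking each against the conditioning set {E, G, L}:
Path 1: T → N ← G ← L → V
  N is a collider here and neither N nor any of its descendants is conditioned on, so the collider stays closed — the path is blocked at N.
Path 2: T → G ← L → V
  L is a fork here and L is conditioned on, so the path is blocked at L.
Path 3: T → E → D ← L → V
  E is a chain here and E is conditioned on, so the path is blocked at E.
Path 4: T → E → D ← F → M ← L → V
  E is a chain here and E is conditioned on, so the path is blocked at E.
Path 5: T → M ← L → V
  M is a collider here and neither M nor any of its descendants is conditioned on, so the collider stays closed — the path is blocked at M.
Path 6: T → M ← F → D ← L → V
  M is a collider here and neither M nor any of its descendants is conditioned on, so the collider stays closed — the path is blocked at M.
All paths are blocked; T ⊥ V | {E, G, L} holds.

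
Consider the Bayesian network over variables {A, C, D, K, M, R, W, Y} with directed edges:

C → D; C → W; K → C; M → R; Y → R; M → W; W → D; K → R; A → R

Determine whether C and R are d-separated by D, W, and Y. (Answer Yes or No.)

No

Enumerating the 3 paths from C to R and testing each for blocking by {D, W, Y}:
  1. C → D ← W ← M → R — D:collider[open]; W:chain[blocks]; M:fork[open] ⇒ blocked
  2. C → W ← M → R — W:collider[open]; M:fork[open] ⇒ active
  3. C ← K → R — K:fork[open] ⇒ active
Since the path C → W ← M → R is active, C and R are not d-separated given {D, W, Y}.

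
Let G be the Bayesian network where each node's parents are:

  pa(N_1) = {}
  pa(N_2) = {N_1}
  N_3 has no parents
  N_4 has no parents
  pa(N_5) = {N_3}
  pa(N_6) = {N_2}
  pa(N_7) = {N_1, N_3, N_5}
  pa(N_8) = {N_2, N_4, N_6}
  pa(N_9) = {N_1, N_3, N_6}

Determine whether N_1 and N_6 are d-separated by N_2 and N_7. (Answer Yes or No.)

5 paths connect N_1 and N_6; each must be blocked for d-separation to hold:
Path 1: N_1 → N_2 → N_8 ← N_6
  N_2 is a chain here and N_2 is conditioned on, so the path is blocked at N_2.
Path 2: N_1 → N_2 → N_6
  N_2 is a chain here and N_2 is conditioned on, so the path is blocked at N_2.
Path 3: N_1 → N_7 ← N_3 → N_9 ← N_6
  N_9 is a collider here and neither N_9 nor any of its descendants is conditioned on, so the collider stays closed — the path is blocked at N_9.
Path 4: N_1 → N_7 ← N_5 ← N_3 → N_9 ← N_6
  N_9 is a collider here and neither N_9 nor any of its descendants is conditioned on, so the collider stays closed — the path is blocked at N_9.
Path 5: N_1 → N_9 ← N_6
  N_9 is a collider here and neither N_9 nor any of its descendants is conditioned on, so the collider stays closed — the path is blocked at N_9.
Since every path is blocked, d-separation holds.

Yes — N_1 and N_6 are d-separated given {N_2, N_7}.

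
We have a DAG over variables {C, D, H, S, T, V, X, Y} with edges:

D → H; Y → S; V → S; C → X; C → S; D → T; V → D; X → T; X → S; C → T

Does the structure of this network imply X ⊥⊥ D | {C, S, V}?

Yes

We examine all 6 paths between X and D:
  1. X → S ← V → D — S:collider[open]; V:fork[blocks] ⇒ blocked
  2. X → S ← C → T ← D — S:collider[open]; C:fork[blocks]; T:collider[blocks] ⇒ blocked
  3. X ← C → S ← V → D — C:fork[blocks]; S:collider[open]; V:fork[blocks] ⇒ blocked
  4. X ← C → T ← D — C:fork[blocks]; T:collider[blocks] ⇒ blocked
  5. X → T ← D — T:collider[blocks] ⇒ blocked
  6. X → T ← C → S ← V → D — T:collider[blocks]; C:fork[blocks]; S:collider[open]; V:fork[blocks] ⇒ blocked
Every path is blocked, so X and D are d-separated given {C, S, V}.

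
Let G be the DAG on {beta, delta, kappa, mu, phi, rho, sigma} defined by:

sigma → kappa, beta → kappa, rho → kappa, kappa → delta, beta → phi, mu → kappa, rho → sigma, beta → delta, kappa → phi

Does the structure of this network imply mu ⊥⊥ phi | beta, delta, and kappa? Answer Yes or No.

Yes

3 paths connect mu and phi; each must be blocked for d-separation to hold:
Path 1: mu → kappa → delta ← beta → phi
  kappa is a chain here and kappa is conditioned on, so the path is blocked at kappa.
Path 2: mu → kappa ← beta → phi
  beta is a fork here and beta is conditioned on, so the path is blocked at beta.
Path 3: mu → kappa → phi
  kappa is a chain here and kappa is conditioned on, so the path is blocked at kappa.
Every path is blocked, so mu and phi are d-separated given {beta, delta, kappa}.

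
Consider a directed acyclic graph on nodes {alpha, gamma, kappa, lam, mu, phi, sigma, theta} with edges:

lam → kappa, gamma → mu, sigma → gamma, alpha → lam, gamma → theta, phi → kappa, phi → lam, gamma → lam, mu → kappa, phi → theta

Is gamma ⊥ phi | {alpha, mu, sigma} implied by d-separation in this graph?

5 paths connect gamma and phi; each must be blocked for d-separation to hold:
Path 1: gamma → lam ← phi
  lam is a collider here and neither lam nor any of its descendants is conditioned on, so the collider stays closed — the path is blocked at lam.
Path 2: gamma → lam → kappa ← phi
  kappa is a collider here and neither kappa nor any of its descendants is conditioned on, so the collider stays closed — the path is blocked at kappa.
Path 3: gamma → theta ← phi
  theta is a collider here and neither theta nor any of its descendants is conditioned on, so the collider stays closed — the path is blocked at theta.
Path 4: gamma → mu → kappa ← lam ← phi
  mu is a chain here and mu is conditioned on, so the path is blocked at mu.
Path 5: gamma → mu → kappa ← phi
  mu is a chain here and mu is conditioned on, so the path is blocked at mu.
Since every path is blocked, d-separation holds.

Yes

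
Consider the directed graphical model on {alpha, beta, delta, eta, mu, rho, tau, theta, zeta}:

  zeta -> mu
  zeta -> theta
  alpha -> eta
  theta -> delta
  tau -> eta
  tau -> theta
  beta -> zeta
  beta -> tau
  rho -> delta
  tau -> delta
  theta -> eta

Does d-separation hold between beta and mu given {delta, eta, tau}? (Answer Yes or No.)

No

There are 4 undirected paths between beta and mu; checking each against the conditioning set {delta, eta, tau}:
Path 1: beta → tau → eta ← theta ← zeta → mu
  tau is a chain here and tau is conditioned on, so the path is blocked at tau.
Path 2: beta → tau → delta ← theta ← zeta → mu
  tau is a chain here and tau is conditioned on, so the path is blocked at tau.
Path 3: beta → tau → theta ← zeta → mu
  tau is a chain here and tau is conditioned on, so the path is blocked at tau.
Path 4: beta → zeta → mu
  zeta is a chain and zeta is not conditioned on — no node blocks this path, so it is active.
At least one path is unblocked, so d-separation fails.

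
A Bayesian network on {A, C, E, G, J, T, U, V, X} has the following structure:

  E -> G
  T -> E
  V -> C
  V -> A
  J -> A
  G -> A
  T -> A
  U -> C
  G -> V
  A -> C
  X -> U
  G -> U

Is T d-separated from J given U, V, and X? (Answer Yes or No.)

Yes

We examine all 6 paths between T and J:
Path 1: T → A ← J
  A is a collider here and neither A nor any of its descendants is conditioned on, so the collider stays closed — the path is blocked at A.
Path 2: T → E → G → V → A ← J
  V is a chain here and V is conditioned on, so the path is blocked at V.
Path 3: T → E → G → V → C ← A ← J
  V is a chain here and V is conditioned on, so the path is blocked at V.
Path 4: T → E → G → A ← J
  A is a collider here and neither A nor any of its descendants is conditioned on, so the collider stays closed — the path is blocked at A.
Path 5: T → E → G → U → C ← V → A ← J
  U is a chain here and U is conditioned on, so the path is blocked at U.
Path 6: T → E → G → U → C ← A ← J
  U is a chain here and U is conditioned on, so the path is blocked at U.
All paths are blocked; T ⊥ J | {U, V, X} holds.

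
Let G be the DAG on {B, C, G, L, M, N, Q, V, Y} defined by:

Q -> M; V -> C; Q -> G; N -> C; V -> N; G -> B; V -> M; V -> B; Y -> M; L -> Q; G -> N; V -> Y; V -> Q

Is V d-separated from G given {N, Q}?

No

Enumerating the 6 paths from V to G and testing each for blocking by {N, Q}:
  1. V → Y → M ← Q → G — Y:chain[open]; M:collider[blocks]; Q:fork[blocks] ⇒ blocked
  2. V → N ← G — N:collider[open] ⇒ active
  3. V → C ← N ← G — C:collider[blocks]; N:chain[blocks] ⇒ blocked
  4. V → B ← G — B:collider[blocks] ⇒ blocked
  5. V → Q → G — Q:chain[blocks] ⇒ blocked
  6. V → M ← Q → G — M:collider[blocks]; Q:fork[blocks] ⇒ blocked
Since the path V → N ← G is active, V and G are not d-separated given {N, Q}.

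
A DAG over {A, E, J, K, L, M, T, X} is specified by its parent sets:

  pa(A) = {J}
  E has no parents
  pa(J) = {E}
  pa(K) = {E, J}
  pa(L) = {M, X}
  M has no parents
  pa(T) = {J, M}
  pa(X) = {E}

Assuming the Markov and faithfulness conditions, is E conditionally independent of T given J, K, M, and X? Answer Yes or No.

3 paths connect E and T; each must be blocked for d-separation to hold:
  1. E → J → T — J:chain[blocks] ⇒ blocked
  2. E → X → L ← M → T — X:chain[blocks]; L:collider[blocks]; M:fork[blocks] ⇒ blocked
  3. E → K ← J → T — K:collider[open]; J:fork[blocks] ⇒ blocked
Since every path is blocked, d-separation holds.

Yes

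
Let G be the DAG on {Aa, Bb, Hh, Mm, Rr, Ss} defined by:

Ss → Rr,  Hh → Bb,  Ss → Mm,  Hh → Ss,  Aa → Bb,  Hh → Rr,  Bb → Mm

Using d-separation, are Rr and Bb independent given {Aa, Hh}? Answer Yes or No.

There are 4 undirected paths between Rr and Bb; checking each against the conditioning set {Aa, Hh}:
Path 1: Rr ← Hh → Ss → Mm ← Bb
  Hh is a fork here and Hh is conditioned on, so the path is blocked at Hh.
Path 2: Rr ← Hh → Bb
  Hh is a fork here and Hh is conditioned on, so the path is blocked at Hh.
Path 3: Rr ← Ss ← Hh → Bb
  Hh is a fork here and Hh is conditioned on, so the path is blocked at Hh.
Path 4: Rr ← Ss → Mm ← Bb
  Mm is a collider here and neither Mm nor any of its descendants is conditioned on, so the collider stays closed — the path is blocked at Mm.
Since every path is blocked, d-separation holds.

Yes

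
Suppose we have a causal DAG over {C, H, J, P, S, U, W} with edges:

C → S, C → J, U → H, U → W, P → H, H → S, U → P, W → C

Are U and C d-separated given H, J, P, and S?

We examine all 3 paths between U and C:
Path 1: U → H → S ← C
  H is a chain here and H is conditioned on, so the path is blocked at H.
Path 2: U → P → H → S ← C
  P is a chain here and P is conditioned on, so the path is blocked at P.
Path 3: U → W → C
  W is a chain and W is not conditioned on — no node blocks this path, so it is active.
Because an active path exists, U and C are not d-separated.

No — U and C are not d-separated given {H, J, P, S}.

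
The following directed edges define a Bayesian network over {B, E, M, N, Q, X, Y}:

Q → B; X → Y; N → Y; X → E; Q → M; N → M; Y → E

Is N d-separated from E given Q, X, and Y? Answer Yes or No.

We examine all 2 paths between N and E:
Path 1: N → Y ← X → E
  X is a fork here and X is conditioned on, so the path is blocked at X.
Path 2: N → Y → E
  Y is a chain here and Y is conditioned on, so the path is blocked at Y.
Since every path is blocked, d-separation holds.

Yes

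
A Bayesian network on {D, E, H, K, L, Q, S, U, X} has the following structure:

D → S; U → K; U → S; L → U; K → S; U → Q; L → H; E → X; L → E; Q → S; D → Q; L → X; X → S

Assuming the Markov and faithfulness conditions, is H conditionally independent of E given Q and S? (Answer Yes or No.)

6 paths connect H and E; each must be blocked for d-separation to hold:
  1. H ← L → E — L:fork[open] ⇒ active
  2. H ← L → X ← E — L:fork[open]; X:collider[open] ⇒ active
  3. H ← L → U → S ← X ← E — L:fork[open]; U:chain[open]; S:collider[open]; X:chain[open] ⇒ active
  4. H ← L → U → K → S ← X ← E — L:fork[open]; U:chain[open]; K:chain[open]; S:collider[open]; X:chain[open] ⇒ active
  5. H ← L → U → Q → S ← X ← E — L:fork[open]; U:chain[open]; Q:chain[blocks]; S:collider[open]; X:chain[open] ⇒ blocked
  6. H ← L → U → Q ← D → S ← X ← E — L:fork[open]; U:chain[open]; Q:collider[open]; D:fork[open]; S:collider[open]; X:chain[open] ⇒ active
Since the path H ← L → E is active, H and E are not d-separated given {Q, S}.

No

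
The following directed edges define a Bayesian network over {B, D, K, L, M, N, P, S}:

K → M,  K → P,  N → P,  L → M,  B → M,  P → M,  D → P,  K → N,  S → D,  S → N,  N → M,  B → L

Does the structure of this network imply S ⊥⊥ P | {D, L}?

No

There are 6 undirected paths between S and P; checking each against the conditioning set {D, L}:
Path 1: S → D → P
  D is a chain here and D is conditioned on, so the path is blocked at D.
Path 2: S → N → M ← P
  M is a collider here and neither M nor any of its descendants is conditioned on, so the collider stays closed — the path is blocked at M.
Path 3: S → N → M ← K → P
  M is a collider here and neither M nor any of its descendants is conditioned on, so the collider stays closed — the path is blocked at M.
Path 4: S → N → P
  N is a chain and N is not conditioned on — no node blocks this path, so it is active.
Path 5: S → N ← K → M ← P
  N is a collider here and neither N nor any of its descendants is conditioned on, so the collider stays closed — the path is blocked at N.
Path 6: S → N ← K → P
  N is a collider here and neither N nor any of its descendants is conditioned on, so the collider stays closed — the path is blocked at N.
Because an active path exists, S and P are not d-separated.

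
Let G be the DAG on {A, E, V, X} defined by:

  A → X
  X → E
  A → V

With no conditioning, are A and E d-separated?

No

Only one path connects A and E:
  1. A → X → E — X:chain[open] ⇒ active
At least one path is unblocked, so d-separation fails.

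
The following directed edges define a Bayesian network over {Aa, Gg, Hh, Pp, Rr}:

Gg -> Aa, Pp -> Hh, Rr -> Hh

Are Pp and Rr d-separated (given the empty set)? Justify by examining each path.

Yes

The only undirected path from Pp to Rr is:
  1. Pp → Hh ← Rr — Hh:collider[blocks] ⇒ blocked
All paths are blocked; Pp ⊥ Rr | ∅ holds.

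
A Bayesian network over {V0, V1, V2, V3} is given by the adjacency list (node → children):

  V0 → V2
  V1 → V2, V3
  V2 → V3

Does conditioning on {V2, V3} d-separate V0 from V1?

Enumerating the 2 paths from V0 to V1 and testing each for blocking by {V2, V3}:
Path 1: V0 → V2 → V3 ← V1
  V2 is a chain here and V2 is conditioned on, so the path is blocked at V2.
Path 2: V0 → V2 ← V1
  V2 is a collider and V2 is conditioned on, which opens it — no node blocks this path, so it is active.
Since the path V0 → V2 ← V1 is active, V0 and V1 are not d-separated given {V2, V3}.

No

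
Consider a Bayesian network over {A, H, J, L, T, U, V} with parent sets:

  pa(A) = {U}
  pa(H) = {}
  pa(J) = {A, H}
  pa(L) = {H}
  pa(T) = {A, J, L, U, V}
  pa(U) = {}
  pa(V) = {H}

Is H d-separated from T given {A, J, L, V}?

Yes

There are 5 undirected paths between H and T; checking each against the conditioning set {A, J, L, V}:
  1. H → L → T — L:chain[blocks] ⇒ blocked
  2. H → V → T — V:chain[blocks] ⇒ blocked
  3. H → J → T — J:chain[blocks] ⇒ blocked
  4. H → J ← A → T — J:collider[open]; A:fork[blocks] ⇒ blocked
  5. H → J ← A ← U → T — J:collider[open]; A:chain[blocks]; U:fork[open] ⇒ blocked
All paths are blocked; H ⊥ T | {A, J, L, V} holds.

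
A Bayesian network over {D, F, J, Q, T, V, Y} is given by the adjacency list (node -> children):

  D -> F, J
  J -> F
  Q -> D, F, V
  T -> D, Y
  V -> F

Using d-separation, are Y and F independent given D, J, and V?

There are 4 undirected paths between Y and F; checking each against the conditioning set {D, J, V}:
Path 1: Y ← T → D → J → F
  D is a chain here and D is conditioned on, so the path is blocked at D.
Path 2: Y ← T → D → F
  D is a chain here and D is conditioned on, so the path is blocked at D.
Path 3: Y ← T → D ← Q → V → F
  V is a chain here and V is conditioned on, so the path is blocked at V.
Path 4: Y ← T → D ← Q → F
  T is a fork and T is not conditioned on; D is a collider and D is conditioned on, which opens it; Q is a fork and Q is not conditioned on — no node blocks this path, so it is active.
Because an active path exists, Y and F are not d-separated.

No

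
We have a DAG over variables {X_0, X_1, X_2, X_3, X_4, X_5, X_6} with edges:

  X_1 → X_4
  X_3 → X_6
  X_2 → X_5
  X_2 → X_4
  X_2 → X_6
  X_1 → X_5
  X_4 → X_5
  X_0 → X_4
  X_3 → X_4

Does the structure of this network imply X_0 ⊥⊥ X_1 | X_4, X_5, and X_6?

There are 4 undirected paths between X_0 and X_1; checking each against the conditioning set {X_4, X_5, X_6}:
Path 1: X_0 → X_4 → X_5 ← X_1
  X_4 is a chain here and X_4 is conditioned on, so the path is blocked at X_4.
Path 2: X_0 → X_4 ← X_2 → X_5 ← X_1
  X_4 is a collider and X_4 is conditioned on, which opens it; X_2 is a fork and X_2 is not conditioned on; X_5 is a collider and X_5 is conditioned on, which opens it — no node blocks this path, so it is active.
Path 3: X_0 → X_4 ← X_3 → X_6 ← X_2 → X_5 ← X_1
  X_4 is a collider and X_4 is conditioned on, which opens it; X_3 is a fork and X_3 is not conditioned on; X_6 is a collider and X_6 is conditioned on, which opens it; X_2 is a fork and X_2 is not conditioned on; X_5 is a collider and X_5 is conditioned on, which opens it — no node blocks this path, so it is active.
Path 4: X_0 → X_4 ← X_1
  X_4 is a collider and X_4 is conditioned on, which opens it — no node blocks this path, so it is active.
At least one path is unblocked, so d-separation fails.

No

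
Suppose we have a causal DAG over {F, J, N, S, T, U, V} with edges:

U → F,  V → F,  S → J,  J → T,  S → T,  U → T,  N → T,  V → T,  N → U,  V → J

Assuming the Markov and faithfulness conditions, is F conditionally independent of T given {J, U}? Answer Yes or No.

There are 5 undirected paths between F and T; checking each against the conditioning set {J, U}:
Path 1: F ← U → T
  U is a fork here and U is conditioned on, so the path is blocked at U.
Path 2: F ← U ← N → T
  U is a chain here and U is conditioned on, so the path is blocked at U.
Path 3: F ← V → T
  V is a fork and V is not conditioned on — no node blocks this path, so it is active.
Path 4: F ← V → J → T
  J is a chain here and J is conditioned on, so the path is blocked at J.
Path 5: F ← V → J ← S → T
  V is a fork and V is not conditioned on; J is a collider and J is conditioned on, which opens it; S is a fork and S is not conditioned on — no node blocks this path, so it is active.
At least one path is unblocked, so d-separation fails.

No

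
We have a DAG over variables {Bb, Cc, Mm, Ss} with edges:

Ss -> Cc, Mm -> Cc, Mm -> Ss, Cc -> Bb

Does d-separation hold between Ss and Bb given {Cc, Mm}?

Yes — Ss and Bb are d-separated given {Cc, Mm}.

2 paths connect Ss and Bb; each must be blocked for d-separation to hold:
  1. Ss ← Mm → Cc → Bb — Mm:fork[blocks]; Cc:chain[blocks] ⇒ blocked
  2. Ss → Cc → Bb — Cc:chain[blocks] ⇒ blocked
Every path is blocked, so Ss and Bb are d-separated given {Cc, Mm}.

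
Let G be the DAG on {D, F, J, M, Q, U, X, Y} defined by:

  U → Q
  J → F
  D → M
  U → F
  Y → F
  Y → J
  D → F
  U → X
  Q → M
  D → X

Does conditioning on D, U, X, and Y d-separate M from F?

Yes — M and F are d-separated given {D, U, X, Y}.

We examine all 4 paths between M and F:
  1. M ← D → F — D:fork[blocks] ⇒ blocked
  2. M ← D → X ← U → F — D:fork[blocks]; X:collider[open]; U:fork[blocks] ⇒ blocked
  3. M ← Q ← U → F — Q:chain[open]; U:fork[blocks] ⇒ blocked
  4. M ← Q ← U → X ← D → F — Q:chain[open]; U:fork[blocks]; X:collider[open]; D:fork[blocks] ⇒ blocked
All paths are blocked; M ⊥ F | {D, U, X, Y} holds.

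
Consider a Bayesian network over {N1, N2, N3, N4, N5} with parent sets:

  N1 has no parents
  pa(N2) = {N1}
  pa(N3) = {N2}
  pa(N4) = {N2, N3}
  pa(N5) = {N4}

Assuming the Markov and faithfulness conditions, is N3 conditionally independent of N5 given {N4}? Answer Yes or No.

2 paths connect N3 and N5; each must be blocked for d-separation to hold:
  1. N3 → N4 → N5 — N4:chain[blocks] ⇒ blocked
  2. N3 ← N2 → N4 → N5 — N2:fork[open]; N4:chain[blocks] ⇒ blocked
Every path is blocked, so N3 and N5 are d-separated given {N4}.

Yes — N3 and N5 are d-separated given {N4}.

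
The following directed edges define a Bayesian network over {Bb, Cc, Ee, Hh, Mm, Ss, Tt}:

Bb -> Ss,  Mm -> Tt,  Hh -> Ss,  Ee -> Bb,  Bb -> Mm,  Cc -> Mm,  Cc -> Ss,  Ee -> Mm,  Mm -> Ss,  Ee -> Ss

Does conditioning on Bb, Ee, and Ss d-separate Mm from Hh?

No

6 paths connect Mm and Hh; each must be blocked for d-separation to hold:
  1. Mm ← Ee → Ss ← Hh — Ee:fork[blocks]; Ss:collider[open] ⇒ blocked
  2. Mm ← Ee → Bb → Ss ← Hh — Ee:fork[blocks]; Bb:chain[blocks]; Ss:collider[open] ⇒ blocked
  3. Mm → Ss ← Hh — Ss:collider[open] ⇒ active
  4. Mm ← Bb ← Ee → Ss ← Hh — Bb:chain[blocks]; Ee:fork[blocks]; Ss:collider[open] ⇒ blocked
  5. Mm ← Bb → Ss ← Hh — Bb:fork[blocks]; Ss:collider[open] ⇒ blocked
  6. Mm ← Cc → Ss ← Hh — Cc:fork[open]; Ss:collider[open] ⇒ active
Because an active path exists, Mm and Hh are not d-separated.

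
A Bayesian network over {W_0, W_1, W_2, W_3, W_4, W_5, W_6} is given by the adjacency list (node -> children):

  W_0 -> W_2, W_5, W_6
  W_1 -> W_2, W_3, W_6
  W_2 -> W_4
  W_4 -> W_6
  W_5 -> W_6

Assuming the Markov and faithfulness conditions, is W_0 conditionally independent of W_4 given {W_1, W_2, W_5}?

Yes

6 paths connect W_0 and W_4; each must be blocked for d-separation to hold:
  1. W_0 → W_5 → W_6 ← W_4 — W_5:chain[blocks]; W_6:collider[blocks] ⇒ blocked
  2. W_0 → W_5 → W_6 ← W_1 → W_2 → W_4 — W_5:chain[blocks]; W_6:collider[blocks]; W_1:fork[blocks]; W_2:chain[blocks] ⇒ blocked
  3. W_0 → W_2 → W_4 — W_2:chain[blocks] ⇒ blocked
  4. W_0 → W_2 ← W_1 → W_6 ← W_4 — W_2:collider[open]; W_1:fork[blocks]; W_6:collider[blocks] ⇒ blocked
  5. W_0 → W_6 ← W_4 — W_6:collider[blocks] ⇒ blocked
  6. W_0 → W_6 ← W_1 → W_2 → W_4 — W_6:collider[blocks]; W_1:fork[blocks]; W_2:chain[blocks] ⇒ blocked
Since every path is blocked, d-separation holds.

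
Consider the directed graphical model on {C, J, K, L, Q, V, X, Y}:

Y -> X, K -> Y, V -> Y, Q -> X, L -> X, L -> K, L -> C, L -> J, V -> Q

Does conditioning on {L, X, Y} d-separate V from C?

Yes

Enumerating the 4 paths from V to C and testing each for blocking by {L, X, Y}:
  1. V → Q → X ← L → C — Q:chain[open]; X:collider[open]; L:fork[blocks] ⇒ blocked
  2. V → Q → X ← Y ← K ← L → C — Q:chain[open]; X:collider[open]; Y:chain[blocks]; K:chain[open]; L:fork[blocks] ⇒ blocked
  3. V → Y ← K ← L → C — Y:collider[open]; K:chain[open]; L:fork[blocks] ⇒ blocked
  4. V → Y → X ← L → C — Y:chain[blocks]; X:collider[open]; L:fork[blocks] ⇒ blocked
Every path is blocked, so V and C are d-separated given {L, X, Y}.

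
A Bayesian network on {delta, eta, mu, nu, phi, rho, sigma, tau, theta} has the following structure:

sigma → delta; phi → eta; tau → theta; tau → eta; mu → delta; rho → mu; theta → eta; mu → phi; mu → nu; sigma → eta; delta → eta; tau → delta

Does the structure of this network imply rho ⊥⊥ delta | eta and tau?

There are 5 undirected paths between rho and delta; checking each against the conditioning set {eta, tau}:
Path 1: rho → mu → phi → eta ← theta ← tau → delta
  tau is a fork here and tau is conditioned on, so the path is blocked at tau.
Path 2: rho → mu → phi → eta ← sigma → delta
  mu is a chain and mu is not conditioned on; phi is a chain and phi is not conditioned on; eta is a collider and eta is conditioned on, which opens it; sigma is a fork and sigma is not conditioned on — no node blocks this path, so it is active.
Path 3: rho → mu → phi → eta ← tau → delta
  tau is a fork here and tau is conditioned on, so the path is blocked at tau.
Path 4: rho → mu → phi → eta ← delta
  mu is a chain and mu is not conditioned on; phi is a chain and phi is not conditioned on; eta is a collider and eta is conditioned on, which opens it — no node blocks this path, so it is active.
Path 5: rho → mu → delta
  mu is a chain and mu is not conditioned on — no node blocks this path, so it is active.
Since the path rho → mu → phi → eta ← sigma → delta is active, rho and delta are not d-separated given {eta, tau}.

No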